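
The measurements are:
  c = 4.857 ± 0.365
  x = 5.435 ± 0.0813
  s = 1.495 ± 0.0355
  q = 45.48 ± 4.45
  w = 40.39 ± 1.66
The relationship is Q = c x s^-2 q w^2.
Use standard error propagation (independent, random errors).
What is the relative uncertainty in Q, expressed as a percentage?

15.6%

Each factor contributes (exponent × relative error)² to (δQ/Q)²:
  (1·δc/c)² = (1×0.0751)² = 0.00565;  (1·δx/x)² = (1×0.0150)² = 0.000224;  (-2·δs/s)² = (-2×0.0237)² = 0.00226;  (1·δq/q)² = (1×0.0978)² = 0.00957;  (2·δw/w)² = (2×0.0411)² = 0.00676
δQ/Q = √(0.0245) = 0.156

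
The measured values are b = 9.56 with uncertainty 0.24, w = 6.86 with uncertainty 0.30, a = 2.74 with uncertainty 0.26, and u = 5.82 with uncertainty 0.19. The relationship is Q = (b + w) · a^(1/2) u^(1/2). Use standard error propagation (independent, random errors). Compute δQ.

Let h = b + w = 16.4. δh = √(δb² + δw²) = √(0.0576 + 0.0900) = 0.384, so δh/h = 0.0234.
Q is then a monomial in h, a, u:
δQ/Q = √((δh/h)² + (½·δa/a)² + (½·δu/u)²) = √(0.000547 + 0.00225 + 0.000266) = 0.0554
Q = 65.6, so δQ = 0.0554 × 65.6 = 3.63.

3.63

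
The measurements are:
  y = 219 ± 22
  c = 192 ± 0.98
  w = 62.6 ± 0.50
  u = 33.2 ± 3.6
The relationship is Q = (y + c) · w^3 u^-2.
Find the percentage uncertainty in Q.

22.5%

Let h = y + c = 411. δh = √(δy² + δc²) = √(484 + 0.960) = 22.0, so δh/h = 0.0536.
Q is then a monomial in h, w, u:
δQ/Q = √((δh/h)² + (3·δw/w)² + (-2·δu/u)²) = √(0.00287 + 0.000574 + 0.0470) = 0.225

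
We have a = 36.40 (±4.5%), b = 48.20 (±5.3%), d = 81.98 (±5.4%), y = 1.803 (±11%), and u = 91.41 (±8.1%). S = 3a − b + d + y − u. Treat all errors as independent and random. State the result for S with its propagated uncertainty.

53.37 ± 10.3

S is a linear combination, so absolute uncertainties add in quadrature:
  (3·δa)² = 24.1;  (δb)² = 6.53;  (δd)² = 19.6;  (δy)² = 0.0393;  (δu)² = 54.8
δS = √(105) = 10.3
S = 53.37.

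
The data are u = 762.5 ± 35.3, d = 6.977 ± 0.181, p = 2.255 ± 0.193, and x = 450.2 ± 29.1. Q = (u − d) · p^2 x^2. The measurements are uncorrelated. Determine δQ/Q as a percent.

22.0%

Let w = u − d = 755.5. δw = √(δu² + δd²) = √(1250 + 0.0328) = 35.3, so δw/w = 0.0467.
Q is then a monomial in w, p, x:
δQ/Q = √((δw/w)² + (2·δp/p)² + (2·δx/x)²) = √(0.00218 + 0.0293 + 0.0167) = 0.220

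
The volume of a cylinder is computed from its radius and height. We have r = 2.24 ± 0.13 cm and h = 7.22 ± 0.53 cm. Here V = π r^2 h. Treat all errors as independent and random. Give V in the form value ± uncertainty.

For a monomial V ∝ r^2, h, fractional errors add in quadrature:
  (2·δr/r)² = (2×0.0580)² = 0.0135;  (1·δh/h)² = (1×0.0734)² = 0.00539
δV/V = √(0.0189) = 0.137
V = 114 cm^3, so δV = 0.137 × 114 = 15.6 cm^3.

114 ± 15.6 cm^3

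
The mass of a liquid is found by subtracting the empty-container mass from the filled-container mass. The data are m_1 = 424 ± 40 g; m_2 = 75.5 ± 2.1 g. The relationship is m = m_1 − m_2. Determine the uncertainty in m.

40.1 g

m is a linear combination, so absolute uncertainties add in quadrature:
  (δm_1)² = 1600;  (δm_2)² = 4.41
δm = √(1600) = 40.1 g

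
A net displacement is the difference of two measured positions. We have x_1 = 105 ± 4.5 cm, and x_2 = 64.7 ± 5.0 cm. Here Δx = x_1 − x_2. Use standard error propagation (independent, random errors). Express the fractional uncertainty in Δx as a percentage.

For a sum/difference, combine absolute errors in quadrature:
  (δx_1)² = 20.2;  (δx_2)² = 25.0
δΔx = √(45.2) = 6.73 cm
Δx = 40.3 cm, so δΔx/Δx = 6.73/40.3 = 0.167.

16.7%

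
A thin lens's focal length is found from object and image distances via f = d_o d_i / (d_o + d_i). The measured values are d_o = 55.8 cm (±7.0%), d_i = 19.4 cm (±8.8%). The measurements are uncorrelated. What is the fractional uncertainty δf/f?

0.0677

∂f/∂d_o = (d_i/(d_o+d_i))² = 0.0666;  ∂f/∂d_i = (d_o/(d_o+d_i))² = 0.551
δf = √((∂f/∂d_o · δd_o)² + (∂f/∂d_i · δd_i)²) = √(0.0676 + 0.884) = 0.975 cm
f = 14.4 cm, so δf/f = 0.975/14.4 = 0.0677.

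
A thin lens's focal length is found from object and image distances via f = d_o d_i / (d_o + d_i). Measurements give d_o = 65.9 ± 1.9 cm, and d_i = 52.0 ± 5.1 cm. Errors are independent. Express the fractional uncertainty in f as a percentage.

5.63%

∂f/∂d_o = (d_i/(d_o+d_i))² = 0.195;  ∂f/∂d_i = (d_o/(d_o+d_i))² = 0.312
δf = √((∂f/∂d_o · δd_o)² + (∂f/∂d_i · δd_i)²) = √(0.137 + 2.54) = 1.64 cm
f = 29.1 cm, so δf/f = 1.64/29.1 = 0.0563.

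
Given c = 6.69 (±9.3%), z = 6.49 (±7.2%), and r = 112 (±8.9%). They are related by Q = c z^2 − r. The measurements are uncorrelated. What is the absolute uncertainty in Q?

49.3

Let p = c·z^2 = 282. δp/p = √((1·δc/c)² + (2·δz/z)²) = √(0.00865 + 0.0207) = 0.171, so δp = 48.3.
Q = p − r: δQ = √(δp² + δr²) = √(2330 + 99.4) = 49.3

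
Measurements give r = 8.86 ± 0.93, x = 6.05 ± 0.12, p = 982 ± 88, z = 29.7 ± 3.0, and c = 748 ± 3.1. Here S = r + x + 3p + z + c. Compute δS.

264

For a sum/difference, combine absolute errors in quadrature:
  (δr)² = 0.865;  (δx)² = 0.0144;  (3·δp)² = 69700;  (δz)² = 9.00;  (δc)² = 9.61
δS = √(69700) = 264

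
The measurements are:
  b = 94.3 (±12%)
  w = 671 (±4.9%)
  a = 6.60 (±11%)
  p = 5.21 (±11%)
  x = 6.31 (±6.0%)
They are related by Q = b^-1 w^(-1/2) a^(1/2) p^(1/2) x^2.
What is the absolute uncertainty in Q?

0.0180

Since Q is a product/quotient, work with relative uncertainties:
  (-1·δb/b)² = (-1×0.120)² = 0.0144;  (−½·δw/w)² = (-0.5×0.0490)² = 0.000600;  (½·δa/a)² = (0.5×0.110)² = 0.00302;  (½·δp/p)² = (0.5×0.110)² = 0.00303;  (2·δx/x)² = (2×0.0600)² = 0.0144
δQ/Q = √(0.0355) = 0.188
Q = 0.0956, so δQ = 0.188 × 0.0956 = 0.0180.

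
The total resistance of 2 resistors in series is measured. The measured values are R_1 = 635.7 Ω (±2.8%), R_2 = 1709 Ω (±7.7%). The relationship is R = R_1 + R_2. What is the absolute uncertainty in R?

133 Ω

Sums and differences: (δR)² = Σ (cᵢ δxᵢ)².
  (δR_1)² = 317;  (δR_2)² = 17300
δR = √(17600) = 133 Ω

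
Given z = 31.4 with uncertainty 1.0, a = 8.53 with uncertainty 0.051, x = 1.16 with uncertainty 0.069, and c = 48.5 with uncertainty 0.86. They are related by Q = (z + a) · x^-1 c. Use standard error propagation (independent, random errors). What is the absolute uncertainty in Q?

Let u = z + a = 39.9. δu = √(δz² + δa²) = √(1.00 + 0.00260) = 1.00, so δu/u = 0.0251.
Q is then a monomial in u, x, c:
δQ/Q = √((δu/u)² + (-1·δx/x)² + (1·δc/c)²) = √(0.000629 + 0.00354 + 0.000314) = 0.0669
Q = 1670, so δQ = 0.0669 × 1670 = 112.

112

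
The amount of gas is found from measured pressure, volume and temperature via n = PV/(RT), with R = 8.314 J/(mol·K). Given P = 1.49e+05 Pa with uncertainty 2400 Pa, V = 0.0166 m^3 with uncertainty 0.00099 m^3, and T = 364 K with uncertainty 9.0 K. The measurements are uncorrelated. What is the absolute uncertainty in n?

n is a product of powers, so relative uncertainties combine in quadrature:
  (1·δP/P)² = (1×0.0161)² = 0.000259;  (1·δV/V)² = (1×0.0596)² = 0.00356;  (-1·δT/T)² = (-1×0.0247)² = 0.000611
δn/n = √(0.00443) = 0.0665
n = 0.817 mol, so δn = 0.0665 × 0.817 = 0.0544 mol.

0.0544 mol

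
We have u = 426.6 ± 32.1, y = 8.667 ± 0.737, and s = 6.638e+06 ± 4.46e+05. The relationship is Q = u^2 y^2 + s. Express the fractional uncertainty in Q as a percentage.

15.4%

Let p = u^2·y^2 = 1.367e+07. δp/p = √((2·δu/u)² + (2·δy/y)²) = √(0.0226 + 0.0289) = 0.227, so δp = 3.1e+06.
Q = p + s: δQ = √(δp² + δs²) = √(9.64e+12 + 1.99e+11) = 3.14e+06
Q = 2.031e+07, so δQ/Q = 3.14e+06/2.031e+07 = 0.154.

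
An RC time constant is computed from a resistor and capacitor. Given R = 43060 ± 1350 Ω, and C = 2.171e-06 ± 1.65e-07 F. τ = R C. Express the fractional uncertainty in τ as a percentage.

For a monomial τ ∝ R, C, fractional errors add in quadrature:
  (1·δR/R)² = (1×0.0314)² = 0.000983;  (1·δC/C)² = (1×0.0760)² = 0.00578
δτ/τ = √(0.00676) = 0.0822

8.22%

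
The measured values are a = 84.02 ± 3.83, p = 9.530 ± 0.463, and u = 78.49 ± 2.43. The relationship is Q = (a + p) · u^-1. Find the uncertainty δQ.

Let w = a + p = 93.55. δw = √(δa² + δp²) = √(14.7 + 0.214) = 3.86, so δw/w = 0.0412.
Q is then a monomial in w, u:
δQ/Q = √((δw/w)² + (-1·δu/u)²) = √(0.00170 + 0.000958) = 0.0516
Q = 1.192, so δQ = 0.0516 × 1.192 = 0.0615.

0.0615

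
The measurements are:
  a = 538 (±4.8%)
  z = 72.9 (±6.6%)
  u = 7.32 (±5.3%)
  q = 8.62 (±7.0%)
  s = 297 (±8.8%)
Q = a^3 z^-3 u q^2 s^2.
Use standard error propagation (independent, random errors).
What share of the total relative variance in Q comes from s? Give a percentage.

27.3%

(δQ/Q)² = (3·δa/a)² + (-3·δz/z)² + (1·δu/u)² + (2·δq/q)² + (2·δs/s)²
  a term: (3×0.0480)² = 0.0207
  z term: (-3×0.0660)² = 0.0392
  u term: (1×0.0530)² = 0.00281
  q term: (2×0.0700)² = 0.0196
  s term: (2×0.0880)² = 0.0310
Total = 0.113. Share from s = 0.0310/0.113 = 0.273.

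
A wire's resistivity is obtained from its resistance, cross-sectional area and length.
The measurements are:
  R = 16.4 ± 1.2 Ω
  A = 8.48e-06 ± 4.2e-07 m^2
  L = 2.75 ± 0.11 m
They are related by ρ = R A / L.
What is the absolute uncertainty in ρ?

ρ is a product of powers, so relative uncertainties combine in quadrature:
  (1·δR/R)² = (1×0.0732)² = 0.00535;  (1·δA/A)² = (1×0.0495)² = 0.00245;  (-1·δL/L)² = (-1×0.0400)² = 0.00160
δρ/ρ = √(0.00941) = 0.0970
ρ = 5.06e-05 Ω·m, so δρ = 0.0970 × 5.06e-05 = 4.9e-06 Ω·m.

4.9e-06 Ω·m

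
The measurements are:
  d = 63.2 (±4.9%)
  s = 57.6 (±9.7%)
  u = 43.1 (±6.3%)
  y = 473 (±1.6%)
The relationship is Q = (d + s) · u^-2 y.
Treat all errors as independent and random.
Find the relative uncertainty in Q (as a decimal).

0.138

Let w = d + s = 121. δw = √(δd² + δs²) = √(9.59 + 31.2) = 6.39, so δw/w = 0.0529.
Q is then a monomial in w, u, y:
δQ/Q = √((δw/w)² + (-2·δu/u)² + (1·δy/y)²) = √(0.00280 + 0.0159 + 0.000256) = 0.138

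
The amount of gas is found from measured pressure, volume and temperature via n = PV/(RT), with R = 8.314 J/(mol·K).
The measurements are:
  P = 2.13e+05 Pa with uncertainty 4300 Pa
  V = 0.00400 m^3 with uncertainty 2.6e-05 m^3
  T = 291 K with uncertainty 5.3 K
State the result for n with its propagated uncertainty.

Products/powers → add relative errors in quadrature, weighted by exponent:
  (1·δP/P)² = (1×0.0202)² = 0.000408;  (1·δV/V)² = (1×0.00650)² = 4.22e-05;  (-1·δT/T)² = (-1×0.0182)² = 0.000332
δn/n = √(0.000782) = 0.0280
n = 0.352 mol, so δn = 0.0280 × 0.352 = 0.00984 mol.

0.352 ± 0.00984 mol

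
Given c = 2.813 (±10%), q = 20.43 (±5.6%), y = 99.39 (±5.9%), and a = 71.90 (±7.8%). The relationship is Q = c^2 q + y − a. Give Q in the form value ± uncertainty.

189.2 ± 34.5

Let p = c^2·q = 161.7. δp/p = √((2·δc/c)² + (1·δq/q)²) = √(0.0400 + 0.00314) = 0.208, so δp = 33.6.
Q = p + y − a: δQ = √(δp² + δy² + δa²) = √(1130 + 34.4 + 31.5) = 34.5
Q = 189.2.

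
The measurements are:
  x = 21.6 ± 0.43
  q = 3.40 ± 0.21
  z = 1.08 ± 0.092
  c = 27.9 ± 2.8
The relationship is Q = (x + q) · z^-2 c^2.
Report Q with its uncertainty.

16700 ± 4400

Let u = x + q = 25.0. δu = √(δx² + δq²) = √(0.185 + 0.0441) = 0.479, so δu/u = 0.0191.
Q is then a monomial in u, z, c:
δQ/Q = √((δu/u)² + (-2·δz/z)² + (2·δc/c)²) = √(0.000366 + 0.0290 + 0.0403) = 0.264
Q = 16700, so δQ = 0.264 × 16700 = 4400.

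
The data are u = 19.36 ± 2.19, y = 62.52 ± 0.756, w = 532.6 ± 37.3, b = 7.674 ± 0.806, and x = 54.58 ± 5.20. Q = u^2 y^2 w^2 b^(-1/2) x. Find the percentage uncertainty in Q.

For a monomial Q ∝ u^2, y^2, w^2, b^(-1/2), x, fractional errors add in quadrature:
  (2·δu/u)² = (2×0.113)² = 0.0512;  (2·δy/y)² = (2×0.0121)² = 0.000585;  (2·δw/w)² = (2×0.0700)² = 0.0196;  (−½·δb/b)² = (-0.5×0.105)² = 0.00276;  (1·δx/x)² = (1×0.0953)² = 0.00908
δQ/Q = √(0.0832) = 0.288

28.8%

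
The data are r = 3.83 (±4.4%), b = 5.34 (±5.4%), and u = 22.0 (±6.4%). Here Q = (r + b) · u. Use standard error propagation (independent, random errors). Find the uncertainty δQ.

14.9

Let w = r + b = 9.17. δw = √(δr² + δb²) = √(0.0284 + 0.0832) = 0.334, so δw/w = 0.0364.
Q is then a monomial in w, u:
δQ/Q = √((δw/w)² + (1·δu/u)²) = √(0.00133 + 0.00410) = 0.0736
Q = 202, so δQ = 0.0736 × 202 = 14.9.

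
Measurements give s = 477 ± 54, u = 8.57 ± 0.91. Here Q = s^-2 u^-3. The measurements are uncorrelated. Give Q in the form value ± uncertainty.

Since Q is a product/quotient, work with relative uncertainties:
  (-2·δs/s)² = (-2×0.113)² = 0.0513;  (-3·δu/u)² = (-3×0.106)² = 0.101
δQ/Q = √(0.153) = 0.391
Q = 6.98e-09, so δQ = 0.391 × 6.98e-09 = 2.73e-09.

(6.98 ± 2.73) × 10^-9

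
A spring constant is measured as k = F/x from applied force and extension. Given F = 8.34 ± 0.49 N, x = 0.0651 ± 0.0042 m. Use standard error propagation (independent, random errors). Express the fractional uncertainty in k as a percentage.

Products/powers → add relative errors in quadrature, weighted by exponent:
  (1·δF/F)² = (1×0.0588)² = 0.00345;  (-1·δx/x)² = (-1×0.0645)² = 0.00416
δk/k = √(0.00761) = 0.0873

8.73%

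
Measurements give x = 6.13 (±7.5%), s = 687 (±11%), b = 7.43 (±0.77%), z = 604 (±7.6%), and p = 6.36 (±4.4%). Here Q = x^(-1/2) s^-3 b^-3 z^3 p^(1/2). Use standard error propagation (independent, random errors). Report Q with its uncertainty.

Since Q is a product/quotient, work with relative uncertainties:
  (−½·δx/x)² = (-0.5×0.0750)² = 0.00141;  (-3·δs/s)² = (-3×0.110)² = 0.109;  (-3·δb/b)² = (-3×0.00770)² = 0.000534;  (3·δz/z)² = (3×0.0760)² = 0.0520;  (½·δp/p)² = (0.5×0.0440)² = 0.000484
δQ/Q = √(0.163) = 0.404
Q = 0.00169, so δQ = 0.404 × 0.00169 = 0.000682.

0.00169 ± 0.000682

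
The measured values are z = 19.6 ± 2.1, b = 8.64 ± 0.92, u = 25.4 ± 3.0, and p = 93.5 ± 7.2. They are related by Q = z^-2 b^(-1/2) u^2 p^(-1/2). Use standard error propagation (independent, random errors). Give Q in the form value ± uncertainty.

Each factor contributes (exponent × relative error)² to (δQ/Q)²:
  (-2·δz/z)² = (-2×0.107)² = 0.0459;  (−½·δb/b)² = (-0.5×0.106)² = 0.00283;  (2·δu/u)² = (2×0.118)² = 0.0558;  (−½·δp/p)² = (-0.5×0.0770)² = 0.00148
δQ/Q = √(0.106) = 0.326
Q = 0.0591, so δQ = 0.326 × 0.0591 = 0.0192.

0.0591 ± 0.0192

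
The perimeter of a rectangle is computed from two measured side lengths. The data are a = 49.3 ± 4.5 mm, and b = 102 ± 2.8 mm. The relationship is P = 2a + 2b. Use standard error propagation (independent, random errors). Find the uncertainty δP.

For a sum/difference, combine absolute errors in quadrature:
  (2·δa)² = 81.0;  (2·δb)² = 31.4
δP = √(112) = 10.6 mm

10.6 mm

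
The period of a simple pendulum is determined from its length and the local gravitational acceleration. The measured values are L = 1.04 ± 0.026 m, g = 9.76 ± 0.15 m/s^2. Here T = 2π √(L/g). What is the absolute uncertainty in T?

0.0301 s

Products/powers → add relative errors in quadrature, weighted by exponent:
  (½·δL/L)² = (0.5×0.0250)² = 0.000156;  (−½·δg/g)² = (-0.5×0.0154)² = 5.91e-05
δT/T = √(0.000215) = 0.0147
T = 2.05 s, so δT = 0.0147 × 2.05 = 0.0301 s.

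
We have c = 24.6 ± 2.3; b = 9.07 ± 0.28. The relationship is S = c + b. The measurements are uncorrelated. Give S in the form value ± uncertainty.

Each term contributes (cᵢ δxᵢ)² to (δS)²:
  (δc)² = 5.29;  (δb)² = 0.0784
δS = √(5.37) = 2.32
S = 33.7.

33.7 ± 2.32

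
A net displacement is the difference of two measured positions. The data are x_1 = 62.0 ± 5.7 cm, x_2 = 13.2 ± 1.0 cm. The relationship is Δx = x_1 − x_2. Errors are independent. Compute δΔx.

Absolute uncertainties add in quadrature for a linear combination:
  (δx_1)² = 32.5;  (δx_2)² = 1.00
δΔx = √(33.5) = 5.79 cm

5.79 cm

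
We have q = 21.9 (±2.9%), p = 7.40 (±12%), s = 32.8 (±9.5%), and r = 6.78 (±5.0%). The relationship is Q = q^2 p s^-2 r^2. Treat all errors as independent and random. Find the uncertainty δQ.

38.3

Each factor contributes (exponent × relative error)² to (δQ/Q)²:
  (2·δq/q)² = (2×0.0290)² = 0.00336;  (1·δp/p)² = (1×0.120)² = 0.0144;  (-2·δs/s)² = (-2×0.0950)² = 0.0361;  (2·δr/r)² = (2×0.0500)² = 0.0100
δQ/Q = √(0.0639) = 0.253
Q = 152, so δQ = 0.253 × 152 = 38.3.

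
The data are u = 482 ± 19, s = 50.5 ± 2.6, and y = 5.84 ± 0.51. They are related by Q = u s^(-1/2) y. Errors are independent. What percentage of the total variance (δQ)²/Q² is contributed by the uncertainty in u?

(δQ/Q)² = (1·δu/u)² + (−½·δs/s)² + (1·δy/y)²
  u term: (1×0.0394)² = 0.00155
  s term: (-0.5×0.0515)² = 0.000663
  y term: (1×0.0873)² = 0.00763
Total = 0.00984. Share from u = 0.00155/0.00984 = 0.158.

15.8%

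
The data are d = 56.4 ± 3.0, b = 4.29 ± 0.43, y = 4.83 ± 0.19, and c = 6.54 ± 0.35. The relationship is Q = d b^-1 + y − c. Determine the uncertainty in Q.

Let p = d·b^-1 = 13.1. δp/p = √((1·δd/d)² + (-1·δb/b)²) = √(0.00283 + 0.0100) = 0.113, so δp = 1.49.
Q = p + y − c: δQ = √(δp² + δy² + δc²) = √(2.23 + 0.0361 + 0.122) = 1.54

1.54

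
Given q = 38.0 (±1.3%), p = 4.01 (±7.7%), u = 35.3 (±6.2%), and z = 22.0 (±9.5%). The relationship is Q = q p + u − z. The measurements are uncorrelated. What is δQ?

12.3

Let w = q·p = 152. δw/w = √((1·δq/q)² + (1·δp/p)²) = √(0.000169 + 0.00593) = 0.0781, so δw = 11.9.
Q = w + u − z: δQ = √(δw² + δu² + δz²) = √(142 + 4.79 + 4.37) = 12.3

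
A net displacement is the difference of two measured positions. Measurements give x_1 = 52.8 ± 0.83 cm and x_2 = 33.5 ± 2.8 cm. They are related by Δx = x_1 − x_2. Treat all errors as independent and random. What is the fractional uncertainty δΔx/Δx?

0.151

Sums and differences: (δΔx)² = Σ (cᵢ δxᵢ)².
  (δx_1)² = 0.689;  (δx_2)² = 7.84
δΔx = √(8.53) = 2.92 cm
Δx = 19.3 cm, so δΔx/Δx = 2.92/19.3 = 0.151.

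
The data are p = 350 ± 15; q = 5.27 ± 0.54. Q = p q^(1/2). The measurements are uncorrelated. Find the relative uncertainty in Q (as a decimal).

0.0668

Each factor contributes (exponent × relative error)² to (δQ/Q)²:
  (1·δp/p)² = (1×0.0429)² = 0.00184;  (½·δq/q)² = (0.5×0.102)² = 0.00262
δQ/Q = √(0.00446) = 0.0668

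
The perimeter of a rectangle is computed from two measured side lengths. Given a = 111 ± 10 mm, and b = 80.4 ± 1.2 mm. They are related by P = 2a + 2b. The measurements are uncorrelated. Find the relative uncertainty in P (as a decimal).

For a sum/difference, combine absolute errors in quadrature:
  (2·δa)² = 400;  (2·δb)² = 5.76
δP = √(406) = 20.1 mm
P = 383 mm, so δP/P = 20.1/383 = 0.0526.

0.0526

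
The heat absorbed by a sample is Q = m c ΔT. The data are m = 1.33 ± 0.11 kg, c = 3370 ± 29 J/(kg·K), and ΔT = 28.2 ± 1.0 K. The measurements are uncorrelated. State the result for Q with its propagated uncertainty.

Relative error in a monomial: (δQ/Q)² = Σ (nᵢ · δxᵢ/xᵢ)².
  (1·δm/m)² = (1×0.0827)² = 0.00684;  (1·δc/c)² = (1×0.00861)² = 7.41e-05;  (1·δΔT/ΔT)² = (1×0.0355)² = 0.00126
δQ/Q = √(0.00817) = 0.0904
Q = 1.26e+05 J, so δQ = 0.0904 × 1.26e+05 = 11400 J.

(1.26 ± 0.114) × 10^5 J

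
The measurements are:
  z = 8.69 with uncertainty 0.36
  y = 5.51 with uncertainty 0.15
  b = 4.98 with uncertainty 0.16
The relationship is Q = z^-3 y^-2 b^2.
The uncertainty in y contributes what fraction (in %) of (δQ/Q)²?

13.2%

(δQ/Q)² = (-3·δz/z)² + (-2·δy/y)² + (2·δb/b)²
  z term: (-3×0.0414)² = 0.0154
  y term: (-2×0.0272)² = 0.00296
  b term: (2×0.0321)² = 0.00413
Total = 0.0225. Share from y = 0.00296/0.0225 = 0.132.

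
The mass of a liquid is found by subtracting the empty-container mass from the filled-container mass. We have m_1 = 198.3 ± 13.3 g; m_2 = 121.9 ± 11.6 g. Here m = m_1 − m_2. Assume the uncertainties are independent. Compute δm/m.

m is a linear combination, so absolute uncertainties add in quadrature:
  (δm_1)² = 177;  (δm_2)² = 135
δm = √(311) = 17.6 g
m = 76.40 g, so δm/m = 17.6/76.40 = 0.231.

0.231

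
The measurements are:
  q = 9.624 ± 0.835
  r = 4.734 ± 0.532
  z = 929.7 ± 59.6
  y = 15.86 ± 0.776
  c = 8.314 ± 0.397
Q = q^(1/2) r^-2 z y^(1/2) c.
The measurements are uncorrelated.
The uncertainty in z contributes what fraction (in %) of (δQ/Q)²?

(δQ/Q)² = (½·δq/q)² + (-2·δr/r)² + (1·δz/z)² + (½·δy/y)² + (1·δc/c)²
  q term: (0.5×0.0868)² = 0.00188
  r term: (-2×0.112)² = 0.0505
  z term: (1×0.0641)² = 0.00411
  y term: (0.5×0.0489)² = 0.000598
  c term: (1×0.0478)² = 0.00228
Total = 0.0594. Share from z = 0.00411/0.0594 = 0.0692.

6.92%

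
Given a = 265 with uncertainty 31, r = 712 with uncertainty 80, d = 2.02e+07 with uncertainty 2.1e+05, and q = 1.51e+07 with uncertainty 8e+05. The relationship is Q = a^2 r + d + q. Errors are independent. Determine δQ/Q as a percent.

15.2%

Let p = a^2·r = 5e+07. δp/p = √((2·δa/a)² + (1·δr/r)²) = √(0.0547 + 0.0126) = 0.260, so δp = 1.3e+07.
Q = p + d + q: δQ = √(δp² + δd² + δq²) = √(1.68e+14 + 4.41e+10 + 6.4e+11) = 1.3e+07
Q = 8.53e+07, so δQ/Q = 1.3e+07/8.53e+07 = 0.152.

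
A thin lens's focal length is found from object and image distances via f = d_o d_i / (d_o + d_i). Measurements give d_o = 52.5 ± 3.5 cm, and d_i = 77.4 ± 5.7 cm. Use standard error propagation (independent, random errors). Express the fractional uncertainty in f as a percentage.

4.96%

∂f/∂d_o = (d_i/(d_o+d_i))² = 0.355;  ∂f/∂d_i = (d_o/(d_o+d_i))² = 0.163
δf = √((∂f/∂d_o · δd_o)² + (∂f/∂d_i · δd_i)²) = √(1.54 + 0.867) = 1.55 cm
f = 31.3 cm, so δf/f = 1.55/31.3 = 0.0496.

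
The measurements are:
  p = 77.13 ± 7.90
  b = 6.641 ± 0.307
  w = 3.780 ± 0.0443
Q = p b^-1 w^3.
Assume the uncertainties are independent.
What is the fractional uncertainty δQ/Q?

0.118

Since Q is a product/quotient, work with relative uncertainties:
  (1·δp/p)² = (1×0.102)² = 0.0105;  (-1·δb/b)² = (-1×0.0462)² = 0.00214;  (3·δw/w)² = (3×0.0117)² = 0.00124
δQ/Q = √(0.0139) = 0.118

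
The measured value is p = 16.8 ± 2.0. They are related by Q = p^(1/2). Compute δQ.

0.244

Q ∝ p^(1/2), so δQ/Q = |½| · δp/p = 0.5 × 0.119 = 0.0595.
Q = 4.10, so δQ = 0.0595 × 4.10 = 0.244.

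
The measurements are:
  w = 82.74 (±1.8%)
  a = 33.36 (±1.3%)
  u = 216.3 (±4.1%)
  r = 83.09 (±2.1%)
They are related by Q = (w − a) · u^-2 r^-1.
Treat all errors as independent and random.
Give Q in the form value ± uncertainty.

Let h = w − a = 49.38. δh = √(δw² + δa²) = √(2.22 + 0.188) = 1.55, so δh/h = 0.0314.
Q is then a monomial in h, u, r:
δQ/Q = √((δh/h)² + (-2·δu/u)² + (-1·δr/r)²) = √(0.000987 + 0.00672 + 0.000441) = 0.0903
Q = 1.27e-05, so δQ = 0.0903 × 1.27e-05 = 1.15e-06.

(1.270 ± 0.115) × 10^-5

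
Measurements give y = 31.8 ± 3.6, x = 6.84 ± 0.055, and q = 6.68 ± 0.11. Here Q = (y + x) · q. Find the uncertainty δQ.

Let u = y + x = 38.6. δu = √(δy² + δx²) = √(13.0 + 0.00302) = 3.60, so δu/u = 0.0932.
Q is then a monomial in u, q:
δQ/Q = √((δu/u)² + (1·δq/q)²) = √(0.00868 + 0.000271) = 0.0946
Q = 258, so δQ = 0.0946 × 258 = 24.4.

24.4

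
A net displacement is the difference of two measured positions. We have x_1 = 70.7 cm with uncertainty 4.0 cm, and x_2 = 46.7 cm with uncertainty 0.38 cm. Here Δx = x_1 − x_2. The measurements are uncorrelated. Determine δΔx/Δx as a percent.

Absolute uncertainties add in quadrature for a linear combination:
  (δx_1)² = 16.0;  (δx_2)² = 0.144
δΔx = √(16.1) = 4.02 cm
Δx = 24.0 cm, so δΔx/Δx = 4.02/24.0 = 0.167.

16.7%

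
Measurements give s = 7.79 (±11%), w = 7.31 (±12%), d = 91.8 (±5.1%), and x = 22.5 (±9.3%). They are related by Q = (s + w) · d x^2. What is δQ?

Let u = s + w = 15.1. δu = √(δs² + δw²) = √(0.734 + 0.769) = 1.23, so δu/u = 0.0812.
Q is then a monomial in u, d, x:
δQ/Q = √((δu/u)² + (1·δd/d)² + (2·δx/x)²) = √(0.00660 + 0.00260 + 0.0346) = 0.209
Q = 7.02e+05, so δQ = 0.209 × 7.02e+05 = 1.47e+05.

1.47e+05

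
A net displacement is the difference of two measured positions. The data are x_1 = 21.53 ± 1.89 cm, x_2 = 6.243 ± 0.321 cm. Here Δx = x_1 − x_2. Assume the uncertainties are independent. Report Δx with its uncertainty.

Sums and differences: (δΔx)² = Σ (cᵢ δxᵢ)².
  (δx_1)² = 3.57;  (δx_2)² = 0.103
δΔx = √(3.68) = 1.92 cm
Δx = 15.29 cm.

15.29 ± 1.92 cm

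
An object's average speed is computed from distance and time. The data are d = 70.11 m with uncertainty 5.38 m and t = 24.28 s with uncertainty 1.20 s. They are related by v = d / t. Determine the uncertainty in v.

For a monomial v ∝ d, t^-1, fractional errors add in quadrature:
  (1·δd/d)² = (1×0.0767)² = 0.00589;  (-1·δt/t)² = (-1×0.0494)² = 0.00244
δv/v = √(0.00833) = 0.0913
v = 2.888 m/s, so δv = 0.0913 × 2.888 = 0.264 m/s.

0.264 m/s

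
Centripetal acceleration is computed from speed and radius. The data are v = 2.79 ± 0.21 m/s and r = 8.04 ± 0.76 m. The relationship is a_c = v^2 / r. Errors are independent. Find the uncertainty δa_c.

0.172 m/s^2

Relative error in a monomial: (δa_c/a_c)² = Σ (nᵢ · δxᵢ/xᵢ)².
  (2·δv/v)² = (2×0.0753)² = 0.0227;  (-1·δr/r)² = (-1×0.0945)² = 0.00894
δa_c/a_c = √(0.0316) = 0.178
a_c = 0.968 m/s^2, so δa_c = 0.178 × 0.968 = 0.172 m/s^2.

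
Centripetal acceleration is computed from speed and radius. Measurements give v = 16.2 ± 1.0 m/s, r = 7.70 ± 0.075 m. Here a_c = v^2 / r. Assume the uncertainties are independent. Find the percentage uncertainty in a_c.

12.4%

Relative error in a monomial: (δa_c/a_c)² = Σ (nᵢ · δxᵢ/xᵢ)².
  (2·δv/v)² = (2×0.0617)² = 0.0152;  (-1·δr/r)² = (-1×0.00974)² = 9.49e-05
δa_c/a_c = √(0.0153) = 0.124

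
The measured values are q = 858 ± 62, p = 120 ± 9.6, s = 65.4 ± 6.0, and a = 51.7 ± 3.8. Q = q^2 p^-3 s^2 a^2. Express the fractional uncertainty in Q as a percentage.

36.6%

Q is a product of powers, so relative uncertainties combine in quadrature:
  (2·δq/q)² = (2×0.0723)² = 0.0209;  (-3·δp/p)² = (-3×0.0800)² = 0.0576;  (2·δs/s)² = (2×0.0917)² = 0.0337;  (2·δa/a)² = (2×0.0735)² = 0.0216
δQ/Q = √(0.134) = 0.366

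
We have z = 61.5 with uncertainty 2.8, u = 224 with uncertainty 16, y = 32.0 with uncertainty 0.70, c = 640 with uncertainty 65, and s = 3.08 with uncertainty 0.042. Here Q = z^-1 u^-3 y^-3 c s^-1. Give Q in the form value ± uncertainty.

(9.17 ± 2.30) × 10^-12

Q is a product of powers, so relative uncertainties combine in quadrature:
  (-1·δz/z)² = (-1×0.0455)² = 0.00207;  (-3·δu/u)² = (-3×0.0714)² = 0.0459;  (-3·δy/y)² = (-3×0.0219)² = 0.00431;  (1·δc/c)² = (1×0.102)² = 0.0103;  (-1·δs/s)² = (-1×0.0136)² = 0.000186
δQ/Q = √(0.0628) = 0.251
Q = 9.17e-12, so δQ = 0.251 × 9.17e-12 = 2.3e-12.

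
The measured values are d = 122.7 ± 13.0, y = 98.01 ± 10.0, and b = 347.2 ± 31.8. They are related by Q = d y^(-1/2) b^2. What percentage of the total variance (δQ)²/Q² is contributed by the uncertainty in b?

(δQ/Q)² = (1·δd/d)² + (−½·δy/y)² + (2·δb/b)²
  d term: (1×0.106)² = 0.0112
  y term: (-0.5×0.102)² = 0.00260
  b term: (2×0.0916)² = 0.0336
Total = 0.0474. Share from b = 0.0336/0.0474 = 0.708.

70.8%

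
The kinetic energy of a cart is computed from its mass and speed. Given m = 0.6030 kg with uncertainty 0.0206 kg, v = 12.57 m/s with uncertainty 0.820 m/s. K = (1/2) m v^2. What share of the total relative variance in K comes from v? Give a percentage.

(δK/K)² = (1·δm/m)² + (2·δv/v)²
  m term: (1×0.0342)² = 0.00117
  v term: (2×0.0652)² = 0.0170
Total = 0.0182. Share from v = 0.0170/0.0182 = 0.936.

93.6%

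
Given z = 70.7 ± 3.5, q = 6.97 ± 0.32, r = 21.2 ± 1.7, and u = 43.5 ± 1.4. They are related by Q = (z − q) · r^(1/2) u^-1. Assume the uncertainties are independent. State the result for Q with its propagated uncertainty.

Let w = z − q = 63.7. δw = √(δz² + δq²) = √(12.2 + 0.102) = 3.51, so δw/w = 0.0551.
Q is then a monomial in w, r, u:
δQ/Q = √((δw/w)² + (½·δr/r)² + (-1·δu/u)²) = √(0.00304 + 0.00161 + 0.00104) = 0.0754
Q = 6.75, so δQ = 0.0754 × 6.75 = 0.509.

6.75 ± 0.509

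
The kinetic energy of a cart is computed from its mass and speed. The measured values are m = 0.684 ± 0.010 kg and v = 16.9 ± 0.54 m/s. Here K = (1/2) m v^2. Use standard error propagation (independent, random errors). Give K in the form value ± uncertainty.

Relative error in a monomial: (δK/K)² = Σ (nᵢ · δxᵢ/xᵢ)².
  (1·δm/m)² = (1×0.0146)² = 0.000214;  (2·δv/v)² = (2×0.0320)² = 0.00408
δK/K = √(0.00430) = 0.0656
K = 97.7 J, so δK = 0.0656 × 97.7 = 6.40 J.

97.7 ± 6.40 J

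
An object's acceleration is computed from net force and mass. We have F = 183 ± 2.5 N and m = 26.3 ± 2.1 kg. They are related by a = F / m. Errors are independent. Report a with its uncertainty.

6.96 ± 0.564 m/s^2

a is a product of powers, so relative uncertainties combine in quadrature:
  (1·δF/F)² = (1×0.0137)² = 0.000187;  (-1·δm/m)² = (-1×0.0798)² = 0.00638
δa/a = √(0.00656) = 0.0810
a = 6.96 m/s^2, so δa = 0.0810 × 6.96 = 0.564 m/s^2.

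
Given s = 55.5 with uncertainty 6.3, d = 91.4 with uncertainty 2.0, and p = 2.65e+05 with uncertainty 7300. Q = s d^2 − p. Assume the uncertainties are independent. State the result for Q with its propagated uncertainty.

(1.99 ± 0.569) × 10^5

Let w = s·d^2 = 4.64e+05. δw/w = √((1·δs/s)² + (2·δd/d)²) = √(0.0129 + 0.00192) = 0.122, so δw = 56400.
Q = w − p: δQ = √(δw² + δp²) = √(3.18e+09 + 5.33e+07) = 56900
Q = 1.99e+05.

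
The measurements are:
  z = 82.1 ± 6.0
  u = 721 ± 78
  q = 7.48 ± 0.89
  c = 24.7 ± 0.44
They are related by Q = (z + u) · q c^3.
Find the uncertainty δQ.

Let w = z + u = 803. δw = √(δz² + δu²) = √(36.0 + 6080) = 78.2, so δw/w = 0.0974.
Q is then a monomial in w, q, c:
δQ/Q = √((δw/w)² + (1·δq/q)² + (3·δc/c)²) = √(0.00949 + 0.0142 + 0.00286) = 0.163
Q = 9.05e+07, so δQ = 0.163 × 9.05e+07 = 1.47e+07.

1.47e+07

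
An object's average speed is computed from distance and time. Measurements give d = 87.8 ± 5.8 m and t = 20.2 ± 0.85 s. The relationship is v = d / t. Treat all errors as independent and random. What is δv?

Since v is a product/quotient, work with relative uncertainties:
  (1·δd/d)² = (1×0.0661)² = 0.00436;  (-1·δt/t)² = (-1×0.0421)² = 0.00177
δv/v = √(0.00613) = 0.0783
v = 4.35 m/s, so δv = 0.0783 × 4.35 = 0.340 m/s.

0.340 m/s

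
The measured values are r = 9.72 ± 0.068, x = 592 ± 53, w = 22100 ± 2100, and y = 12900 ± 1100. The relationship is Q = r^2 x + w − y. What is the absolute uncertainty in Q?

Let p = r^2·x = 55900. δp/p = √((2·δr/r)² + (1·δx/x)²) = √(0.000196 + 0.00802) = 0.0906, so δp = 5070.
Q = p + w − y: δQ = √(δp² + δw² + δy²) = √(2.57e+07 + 4.41e+06 + 1.21e+06) = 5600

5600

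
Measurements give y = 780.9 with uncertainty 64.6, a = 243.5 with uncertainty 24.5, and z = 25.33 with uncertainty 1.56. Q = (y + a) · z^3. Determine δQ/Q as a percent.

19.7%

Let u = y + a = 1024. δu = √(δy² + δa²) = √(4170 + 600) = 69.1, so δu/u = 0.0674.
Q is then a monomial in u, z:
δQ/Q = √((δu/u)² + (3·δz/z)²) = √(0.00455 + 0.0341) = 0.197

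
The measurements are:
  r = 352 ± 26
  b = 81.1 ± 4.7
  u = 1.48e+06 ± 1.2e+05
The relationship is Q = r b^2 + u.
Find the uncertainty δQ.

Let p = r·b^2 = 2.32e+06. δp/p = √((1·δr/r)² + (2·δb/b)²) = √(0.00546 + 0.0134) = 0.137, so δp = 3.18e+05.
Q = p + u: δQ = √(δp² + δu²) = √(1.01e+11 + 1.44e+10) = 3.4e+05

3.4e+05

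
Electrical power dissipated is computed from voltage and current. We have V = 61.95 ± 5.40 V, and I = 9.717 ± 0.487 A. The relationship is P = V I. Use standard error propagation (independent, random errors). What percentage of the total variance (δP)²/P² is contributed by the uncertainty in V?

(δP/P)² = (1·δV/V)² + (1·δI/I)²
  V term: (1×0.0872)² = 0.00760
  I term: (1×0.0501)² = 0.00251
Total = 0.0101. Share from V = 0.00760/0.0101 = 0.752.

75.2%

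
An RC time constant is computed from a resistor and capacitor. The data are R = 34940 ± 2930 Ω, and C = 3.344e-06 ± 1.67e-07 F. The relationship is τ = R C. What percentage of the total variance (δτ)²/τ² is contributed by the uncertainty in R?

(δτ/τ)² = (1·δR/R)² + (1·δC/C)²
  R term: (1×0.0839)² = 0.00703
  C term: (1×0.0499)² = 0.00249
Total = 0.00953. Share from R = 0.00703/0.00953 = 0.738.

73.8%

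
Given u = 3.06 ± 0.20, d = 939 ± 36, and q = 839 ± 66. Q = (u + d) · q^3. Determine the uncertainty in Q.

Let w = u + d = 942. δw = √(δu² + δd²) = √(0.0400 + 1300) = 36.0, so δw/w = 0.0382.
Q is then a monomial in w, q:
δQ/Q = √((δw/w)² + (3·δq/q)²) = √(0.00146 + 0.0557) = 0.239
Q = 5.56e+11, so δQ = 0.239 × 5.56e+11 = 1.33e+11.

1.33e+11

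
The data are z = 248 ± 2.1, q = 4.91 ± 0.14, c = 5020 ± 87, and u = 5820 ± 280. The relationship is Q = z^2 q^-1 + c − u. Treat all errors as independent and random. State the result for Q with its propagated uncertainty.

11700 ± 508

Let p = z^2·q^-1 = 12500. δp/p = √((2·δz/z)² + (-1·δq/q)²) = √(0.000287 + 0.000813) = 0.0332, so δp = 415.
Q = p + c − u: δQ = √(δp² + δc² + δu²) = √(1.73e+05 + 7570 + 78400) = 508
Q = 11700.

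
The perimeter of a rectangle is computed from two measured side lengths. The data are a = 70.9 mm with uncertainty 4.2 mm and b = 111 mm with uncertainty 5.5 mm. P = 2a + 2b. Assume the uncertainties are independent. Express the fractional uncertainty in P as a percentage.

Sums and differences: (δP)² = Σ (cᵢ δxᵢ)².
  (2·δa)² = 70.6;  (2·δb)² = 121
δP = √(192) = 13.8 mm
P = 364 mm, so δP/P = 13.8/364 = 0.0380.

3.80%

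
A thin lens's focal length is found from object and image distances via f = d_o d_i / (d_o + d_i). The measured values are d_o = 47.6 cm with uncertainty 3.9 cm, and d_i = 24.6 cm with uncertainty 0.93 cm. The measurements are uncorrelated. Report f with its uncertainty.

16.2 ± 0.607 cm

∂f/∂d_o = (d_i/(d_o+d_i))² = 0.116;  ∂f/∂d_i = (d_o/(d_o+d_i))² = 0.435
δf = √((∂f/∂d_o · δd_o)² + (∂f/∂d_i · δd_i)²) = √(0.205 + 0.163) = 0.607 cm
f = 16.2 cm.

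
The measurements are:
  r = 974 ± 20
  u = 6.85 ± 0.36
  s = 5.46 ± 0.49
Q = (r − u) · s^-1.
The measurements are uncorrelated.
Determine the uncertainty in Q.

16.3

Let w = r − u = 967. δw = √(δr² + δu²) = √(400 + 0.130) = 20.0, so δw/w = 0.0207.
Q is then a monomial in w, s:
δQ/Q = √((δw/w)² + (-1·δs/s)²) = √(0.000428 + 0.00805) = 0.0921
Q = 177, so δQ = 0.0921 × 177 = 16.3.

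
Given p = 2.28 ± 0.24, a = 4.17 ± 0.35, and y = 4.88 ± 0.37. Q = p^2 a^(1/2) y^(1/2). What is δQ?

5.11

For a monomial Q ∝ p^2, a^(1/2), y^(1/2), fractional errors add in quadrature:
  (2·δp/p)² = (2×0.105)² = 0.0443;  (½·δa/a)² = (0.5×0.0839)² = 0.00176;  (½·δy/y)² = (0.5×0.0758)² = 0.00144
δQ/Q = √(0.0475) = 0.218
Q = 23.5, so δQ = 0.218 × 23.5 = 5.11.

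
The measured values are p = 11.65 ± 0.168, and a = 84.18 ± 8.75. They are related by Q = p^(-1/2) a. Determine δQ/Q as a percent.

10.4%

Each factor contributes (exponent × relative error)² to (δQ/Q)²:
  (−½·δp/p)² = (-0.5×0.0144)² = 5.2e-05;  (1·δa/a)² = (1×0.104)² = 0.0108
δQ/Q = √(0.0109) = 0.104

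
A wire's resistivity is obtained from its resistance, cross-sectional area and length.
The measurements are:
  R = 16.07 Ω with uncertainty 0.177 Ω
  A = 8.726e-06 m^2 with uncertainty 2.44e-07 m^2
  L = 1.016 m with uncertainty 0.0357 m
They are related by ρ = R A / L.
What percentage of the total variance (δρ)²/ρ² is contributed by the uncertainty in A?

(δρ/ρ)² = (1·δR/R)² + (1·δA/A)² + (-1·δL/L)²
  R term: (1×0.0110)² = 0.000121
  A term: (1×0.0280)² = 0.000782
  L term: (-1×0.0351)² = 0.00123
Total = 0.00214. Share from A = 0.000782/0.00214 = 0.366.

36.6%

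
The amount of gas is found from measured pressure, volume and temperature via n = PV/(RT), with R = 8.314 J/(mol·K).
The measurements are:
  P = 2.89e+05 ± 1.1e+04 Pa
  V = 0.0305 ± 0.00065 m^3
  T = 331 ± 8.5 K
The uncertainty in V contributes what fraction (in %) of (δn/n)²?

17.7%

(δn/n)² = (1·δP/P)² + (1·δV/V)² + (-1·δT/T)²
  P term: (1×0.0381)² = 0.00145
  V term: (1×0.0213)² = 0.000454
  T term: (-1×0.0257)² = 0.000659
Total = 0.00256. Share from V = 0.000454/0.00256 = 0.177.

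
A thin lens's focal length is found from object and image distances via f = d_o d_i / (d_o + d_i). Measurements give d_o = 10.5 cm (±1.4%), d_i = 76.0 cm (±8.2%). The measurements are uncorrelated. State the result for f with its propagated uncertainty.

∂f/∂d_o = (d_i/(d_o+d_i))² = 0.772;  ∂f/∂d_i = (d_o/(d_o+d_i))² = 0.0147
δf = √((∂f/∂d_o · δd_o)² + (∂f/∂d_i · δd_i)²) = √(0.0129 + 0.00843) = 0.146 cm
f = 9.23 cm.

9.23 ± 0.146 cm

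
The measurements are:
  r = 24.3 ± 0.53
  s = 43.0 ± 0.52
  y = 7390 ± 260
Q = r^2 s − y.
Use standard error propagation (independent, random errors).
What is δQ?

1180

Let p = r^2·s = 25400. δp/p = √((2·δr/r)² + (1·δs/s)²) = √(0.00190 + 0.000146) = 0.0453, so δp = 1150.
Q = p − y: δQ = √(δp² + δy²) = √(1.32e+06 + 67600) = 1180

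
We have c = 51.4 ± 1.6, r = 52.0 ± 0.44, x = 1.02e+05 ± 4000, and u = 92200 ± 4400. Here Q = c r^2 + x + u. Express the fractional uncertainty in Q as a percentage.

Let p = c·r^2 = 1.39e+05. δp/p = √((1·δc/c)² + (2·δr/r)²) = √(0.000969 + 0.000286) = 0.0354, so δp = 4920.
Q = p + x + u: δQ = √(δp² + δx² + δu²) = √(2.42e+07 + 1.6e+07 + 1.94e+07) = 7720
Q = 3.33e+05, so δQ/Q = 7720/3.33e+05 = 0.0232.

2.32%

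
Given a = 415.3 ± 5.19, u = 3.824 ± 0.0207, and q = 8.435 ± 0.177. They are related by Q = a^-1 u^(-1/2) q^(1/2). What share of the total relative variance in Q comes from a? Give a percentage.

57.1%

(δQ/Q)² = (-1·δa/a)² + (−½·δu/u)² + (½·δq/q)²
  a term: (-1×0.0125)² = 0.000156
  u term: (-0.5×0.00541)² = 7.33e-06
  q term: (0.5×0.0210)² = 0.000110
Total = 0.000274. Share from a = 0.000156/0.000274 = 0.571.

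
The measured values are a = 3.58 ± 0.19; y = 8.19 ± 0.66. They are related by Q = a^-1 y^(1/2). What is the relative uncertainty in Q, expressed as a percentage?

Relative error in a monomial: (δQ/Q)² = Σ (nᵢ · δxᵢ/xᵢ)².
  (-1·δa/a)² = (-1×0.0531)² = 0.00282;  (½·δy/y)² = (0.5×0.0806)² = 0.00162
δQ/Q = √(0.00444) = 0.0666

6.66%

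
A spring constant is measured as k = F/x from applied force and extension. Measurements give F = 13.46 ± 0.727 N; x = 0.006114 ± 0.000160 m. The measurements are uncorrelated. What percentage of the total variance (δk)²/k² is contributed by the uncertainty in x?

19.0%

(δk/k)² = (1·δF/F)² + (-1·δx/x)²
  F term: (1×0.0540)² = 0.00292
  x term: (-1×0.0262)² = 0.000685
Total = 0.00360. Share from x = 0.000685/0.00360 = 0.190.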